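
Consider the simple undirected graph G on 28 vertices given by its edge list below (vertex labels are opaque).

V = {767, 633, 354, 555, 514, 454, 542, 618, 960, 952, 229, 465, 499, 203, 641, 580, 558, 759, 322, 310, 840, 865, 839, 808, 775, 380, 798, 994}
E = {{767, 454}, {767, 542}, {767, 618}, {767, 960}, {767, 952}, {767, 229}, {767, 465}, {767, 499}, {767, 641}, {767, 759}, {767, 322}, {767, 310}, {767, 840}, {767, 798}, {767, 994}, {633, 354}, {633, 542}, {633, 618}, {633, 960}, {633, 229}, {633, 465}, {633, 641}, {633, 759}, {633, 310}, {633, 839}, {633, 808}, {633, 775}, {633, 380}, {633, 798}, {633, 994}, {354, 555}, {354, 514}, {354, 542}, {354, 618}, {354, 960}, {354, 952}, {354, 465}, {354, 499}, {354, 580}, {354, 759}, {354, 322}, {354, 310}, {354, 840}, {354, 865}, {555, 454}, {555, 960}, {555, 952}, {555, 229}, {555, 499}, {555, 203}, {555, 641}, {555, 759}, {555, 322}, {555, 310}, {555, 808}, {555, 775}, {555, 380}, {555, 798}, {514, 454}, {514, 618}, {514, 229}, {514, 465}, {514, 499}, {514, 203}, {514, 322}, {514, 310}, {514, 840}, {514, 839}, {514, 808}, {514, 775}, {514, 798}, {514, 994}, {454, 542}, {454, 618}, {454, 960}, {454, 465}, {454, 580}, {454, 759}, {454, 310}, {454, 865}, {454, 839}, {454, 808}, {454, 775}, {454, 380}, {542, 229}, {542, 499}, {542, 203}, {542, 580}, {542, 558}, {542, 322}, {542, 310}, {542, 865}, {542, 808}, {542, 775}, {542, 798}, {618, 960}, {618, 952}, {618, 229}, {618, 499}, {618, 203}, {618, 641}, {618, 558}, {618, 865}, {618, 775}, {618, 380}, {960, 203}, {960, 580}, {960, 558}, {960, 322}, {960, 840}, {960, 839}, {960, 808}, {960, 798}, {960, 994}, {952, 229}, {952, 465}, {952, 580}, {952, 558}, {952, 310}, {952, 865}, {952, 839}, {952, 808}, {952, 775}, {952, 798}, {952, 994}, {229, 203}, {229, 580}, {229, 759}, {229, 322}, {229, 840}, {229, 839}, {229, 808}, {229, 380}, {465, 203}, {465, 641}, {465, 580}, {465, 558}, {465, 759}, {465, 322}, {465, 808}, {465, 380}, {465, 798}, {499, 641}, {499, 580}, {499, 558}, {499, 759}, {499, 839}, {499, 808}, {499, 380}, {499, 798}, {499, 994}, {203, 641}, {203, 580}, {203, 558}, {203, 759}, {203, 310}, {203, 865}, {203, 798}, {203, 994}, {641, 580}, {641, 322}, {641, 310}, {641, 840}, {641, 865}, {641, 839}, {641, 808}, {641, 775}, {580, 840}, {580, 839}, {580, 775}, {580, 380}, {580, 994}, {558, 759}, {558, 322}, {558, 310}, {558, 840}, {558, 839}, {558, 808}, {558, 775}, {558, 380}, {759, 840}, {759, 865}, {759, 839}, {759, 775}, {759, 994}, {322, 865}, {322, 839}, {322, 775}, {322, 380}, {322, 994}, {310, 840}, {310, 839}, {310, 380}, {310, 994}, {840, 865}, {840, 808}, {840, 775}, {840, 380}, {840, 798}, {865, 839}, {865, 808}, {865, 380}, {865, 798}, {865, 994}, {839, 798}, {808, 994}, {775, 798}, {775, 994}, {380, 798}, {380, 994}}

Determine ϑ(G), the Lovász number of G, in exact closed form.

Vertex 759 has 15 neighbors: 767, 633, 354, 555, 454, 229, 465, 499, 203, 558, 840, 865, 839, 775, 994.
Vertex 633 has 15 neighbors: 354, 542, 618, 960, 229, 465, 641, 759, 310, 839, 808, 775, 380, 798, 994.
N(618) = {767, 633, 354, 514, 454, 960, 952, 229, 499, 203, 641, 558, 865, 775, 380}, |N(618)| = 15.
deg(798) = 15; N(798) = {767, 633, 555, 514, 542, 960, 952, 465, 499, 203, 840, 865, 839, 775, 380}.
28-vertex 15-regular graph: this is K(8,2), the Kneser graph.
Distinct eigenvalues (to 4 d.p.): [15.0, 1.0, -5.0].
With N=28: ϑ(G) = 28·(-1*(-5))/(15−(-5)) = 7.
ϑ(G) ≈ 7.00000000.

7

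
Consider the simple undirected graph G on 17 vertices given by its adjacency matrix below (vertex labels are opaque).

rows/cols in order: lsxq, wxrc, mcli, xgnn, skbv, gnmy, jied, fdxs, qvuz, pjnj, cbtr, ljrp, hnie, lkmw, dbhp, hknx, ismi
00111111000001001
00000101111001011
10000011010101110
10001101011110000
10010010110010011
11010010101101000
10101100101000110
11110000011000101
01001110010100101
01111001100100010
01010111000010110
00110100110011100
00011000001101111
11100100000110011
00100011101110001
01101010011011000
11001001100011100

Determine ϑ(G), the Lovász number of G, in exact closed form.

sqrt(17)

deg(dbhp) = 8; N(dbhp) = {mcli, jied, fdxs, qvuz, cbtr, ljrp, hnie, ismi}.
Vertex ismi has 8 neighbors: lsxq, wxrc, skbv, fdxs, qvuz, hnie, lkmw, dbhp.
deg(lkmw) = 8; N(lkmw) = {lsxq, wxrc, mcli, gnmy, ljrp, hnie, hknx, ismi}.
deg(gnmy) = 8; N(gnmy) = {lsxq, wxrc, xgnn, jied, qvuz, cbtr, ljrp, lkmw}.
G on 17 vertices is 8-regular; Paley(17): SR with (k,λ,μ)=(8,3,4).
Distinct eigenvalues (to 6 d.p.): [8.0, 1.561553, -2.561553].
−17·(-sqrt(17)/2 - 1/2) / ((8)−(-sqrt(17)/2 - 1/2)) = sqrt(17) = ϑ(G).
≈ 4.1231056 (to 7 d.p.).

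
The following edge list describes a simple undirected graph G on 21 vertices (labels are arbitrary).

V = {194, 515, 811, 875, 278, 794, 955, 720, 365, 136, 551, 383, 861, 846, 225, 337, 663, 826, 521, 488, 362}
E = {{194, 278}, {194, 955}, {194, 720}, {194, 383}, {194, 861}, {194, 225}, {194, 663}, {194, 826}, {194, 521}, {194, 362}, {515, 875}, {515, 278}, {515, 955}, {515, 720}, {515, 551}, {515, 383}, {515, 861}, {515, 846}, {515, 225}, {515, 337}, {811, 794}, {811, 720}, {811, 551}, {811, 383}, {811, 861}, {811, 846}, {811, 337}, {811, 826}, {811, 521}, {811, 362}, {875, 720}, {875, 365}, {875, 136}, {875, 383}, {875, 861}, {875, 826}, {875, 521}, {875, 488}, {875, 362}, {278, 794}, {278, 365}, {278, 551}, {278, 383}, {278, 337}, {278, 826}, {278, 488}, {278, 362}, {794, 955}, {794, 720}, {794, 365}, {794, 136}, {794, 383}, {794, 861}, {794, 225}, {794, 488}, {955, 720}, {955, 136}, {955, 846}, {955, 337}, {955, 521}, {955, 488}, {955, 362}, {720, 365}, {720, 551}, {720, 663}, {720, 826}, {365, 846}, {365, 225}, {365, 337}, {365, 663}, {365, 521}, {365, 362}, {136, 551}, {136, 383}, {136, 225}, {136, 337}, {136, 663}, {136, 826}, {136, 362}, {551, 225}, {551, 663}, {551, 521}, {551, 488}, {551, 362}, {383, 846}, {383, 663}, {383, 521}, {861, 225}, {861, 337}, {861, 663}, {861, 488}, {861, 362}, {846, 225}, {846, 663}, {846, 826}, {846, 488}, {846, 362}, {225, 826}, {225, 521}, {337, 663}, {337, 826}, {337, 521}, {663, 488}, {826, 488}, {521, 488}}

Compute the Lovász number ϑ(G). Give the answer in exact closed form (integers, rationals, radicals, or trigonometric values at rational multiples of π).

deg(515) = 10; N(515) = {875, 278, 955, 720, 551, 383, 861, 846, 225, 337}.
N(794) = {811, 278, 955, 720, 365, 136, 383, 861, 225, 488}, |N(794)| = 10.
Vertex 846 has 10 neighbors: 515, 811, 955, 365, 383, 225, 663, 826, 488, 362.
deg(720) = 10; N(720) = {194, 515, 811, 875, 794, 955, 365, 551, 663, 826}.
10-regular, N=21; Kneser-type, 2-subsets of [7].
The 3 distinct eigenvalues: [10.0, 1.0, -4.0].
Lovász: ϑ = −21(-4)/(10+-1*(-4)) = 6.
= 6.000000… (decimal).

6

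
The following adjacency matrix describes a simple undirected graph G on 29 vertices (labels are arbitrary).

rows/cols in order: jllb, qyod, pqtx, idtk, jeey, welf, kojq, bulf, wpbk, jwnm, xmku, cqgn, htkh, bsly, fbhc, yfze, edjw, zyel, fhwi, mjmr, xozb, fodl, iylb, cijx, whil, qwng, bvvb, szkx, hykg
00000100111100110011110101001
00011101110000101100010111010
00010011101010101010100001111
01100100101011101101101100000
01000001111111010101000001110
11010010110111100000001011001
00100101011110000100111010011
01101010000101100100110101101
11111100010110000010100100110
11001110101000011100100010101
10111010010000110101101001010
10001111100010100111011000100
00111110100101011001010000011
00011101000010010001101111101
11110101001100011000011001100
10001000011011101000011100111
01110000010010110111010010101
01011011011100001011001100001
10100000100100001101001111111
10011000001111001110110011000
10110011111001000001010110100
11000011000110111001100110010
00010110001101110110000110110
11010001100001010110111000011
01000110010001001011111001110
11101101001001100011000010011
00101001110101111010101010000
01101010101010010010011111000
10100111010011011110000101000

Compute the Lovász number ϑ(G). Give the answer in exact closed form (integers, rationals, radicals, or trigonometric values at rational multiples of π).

N(fodl) = {jllb, qyod, kojq, bulf, cqgn, htkh, fbhc, yfze, edjw, mjmr, xozb, cijx, whil, szkx}, |N(fodl)| = 14.
N(hykg) = {jllb, pqtx, welf, kojq, bulf, jwnm, htkh, bsly, yfze, edjw, zyel, fhwi, cijx, qwng}, |N(hykg)| = 14.
N(jllb) = {welf, wpbk, jwnm, xmku, cqgn, fbhc, yfze, fhwi, mjmr, xozb, fodl, cijx, qwng, hykg}, |N(jllb)| = 14.
N(fhwi) = {jllb, pqtx, wpbk, cqgn, edjw, zyel, mjmr, iylb, cijx, whil, qwng, bvvb, szkx, hykg}, |N(fhwi)| = 14.
G on 29 vertices is 14-regular; strongly regular (29,14,6,7).
spec(A) ≈ [14.0, 2.192582, -3.192582] (distinct, 6 d.p.).
λ_max=14, λ_min=-sqrt(29)/2 - 1/2; ϑ = −29·λ_min/(λ_max−λ_min) = sqrt(29).
≈ 5.385165 (to 6 d.p.).

sqrt(29)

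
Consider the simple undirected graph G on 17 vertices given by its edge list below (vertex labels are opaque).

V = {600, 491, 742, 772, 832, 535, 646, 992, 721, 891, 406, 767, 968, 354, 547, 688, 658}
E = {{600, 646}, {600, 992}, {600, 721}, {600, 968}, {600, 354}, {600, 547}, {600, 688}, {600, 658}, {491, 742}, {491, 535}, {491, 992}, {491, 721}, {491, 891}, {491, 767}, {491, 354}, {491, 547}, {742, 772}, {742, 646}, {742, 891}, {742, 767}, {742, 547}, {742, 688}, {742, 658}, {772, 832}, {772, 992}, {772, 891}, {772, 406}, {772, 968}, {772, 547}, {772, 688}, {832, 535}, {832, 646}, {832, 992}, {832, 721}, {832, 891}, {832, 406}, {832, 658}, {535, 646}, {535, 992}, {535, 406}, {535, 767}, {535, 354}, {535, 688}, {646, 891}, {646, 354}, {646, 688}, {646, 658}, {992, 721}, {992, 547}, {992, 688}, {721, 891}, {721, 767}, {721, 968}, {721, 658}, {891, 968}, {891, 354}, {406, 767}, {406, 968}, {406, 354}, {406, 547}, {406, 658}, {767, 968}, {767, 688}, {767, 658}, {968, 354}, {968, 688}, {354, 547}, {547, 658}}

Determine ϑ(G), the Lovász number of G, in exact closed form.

sqrt(17)

Vertex 646 has 8 neighbors: 600, 742, 832, 535, 891, 354, 688, 658.
N(742) = {491, 772, 646, 891, 767, 547, 688, 658}, |N(742)| = 8.
N(600) = {646, 992, 721, 968, 354, 547, 688, 658}, |N(600)| = 8.
Vertex 721 has 8 neighbors: 600, 491, 832, 992, 891, 767, 968, 658.
Regular of degree 8 on 17 vertices: SR(17,8,3,4) — a Paley graph.
spec(A) ≈ [8.0, 1.561553, -2.561553] (distinct, 6 d.p.).
ϑ = −N·λ_min/(λ_max−λ_min) = −17·(-sqrt(17)/2 - 1/2)/(8−(-sqrt(17)/2 - 1/2)) = sqrt(17).
= 4.123106… (decimal).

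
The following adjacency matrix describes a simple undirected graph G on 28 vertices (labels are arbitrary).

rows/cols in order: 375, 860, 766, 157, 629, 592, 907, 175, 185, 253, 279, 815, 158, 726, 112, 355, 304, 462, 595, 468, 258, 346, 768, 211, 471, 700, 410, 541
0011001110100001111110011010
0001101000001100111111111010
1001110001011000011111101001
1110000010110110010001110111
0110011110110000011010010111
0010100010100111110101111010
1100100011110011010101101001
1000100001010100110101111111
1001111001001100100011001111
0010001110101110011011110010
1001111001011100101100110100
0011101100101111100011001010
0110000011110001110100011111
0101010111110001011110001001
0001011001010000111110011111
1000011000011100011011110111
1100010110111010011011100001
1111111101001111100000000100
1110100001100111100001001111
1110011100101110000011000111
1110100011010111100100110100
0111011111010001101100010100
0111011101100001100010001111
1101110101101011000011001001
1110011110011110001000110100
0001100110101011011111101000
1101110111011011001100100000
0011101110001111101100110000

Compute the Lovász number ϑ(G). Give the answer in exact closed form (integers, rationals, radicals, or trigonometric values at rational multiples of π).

7

deg(595) = 15; N(595) = {375, 860, 766, 629, 253, 279, 726, 112, 355, 304, 346, 471, 700, 410, 541}.
N(175) = {375, 629, 253, 815, 726, 304, 462, 468, 346, 768, 211, 471, 700, 410, 541}, |N(175)| = 15.
Vertex 462 has 15 neighbors: 375, 860, 766, 157, 629, 592, 907, 175, 253, 158, 726, 112, 355, 304, 700.
Vertex 410 has 15 neighbors: 375, 860, 157, 629, 592, 175, 185, 253, 815, 158, 112, 355, 595, 468, 768.
28-vertex 15-regular graph: Kneser-type, 2-subsets of [8].
spec(A) ≈ [15.0, 1.0, -5.0] (distinct, 6 d.p.).
−28·(-5) / ((15)−(-5)) = 7 = ϑ(G).
Numerically 7.0000.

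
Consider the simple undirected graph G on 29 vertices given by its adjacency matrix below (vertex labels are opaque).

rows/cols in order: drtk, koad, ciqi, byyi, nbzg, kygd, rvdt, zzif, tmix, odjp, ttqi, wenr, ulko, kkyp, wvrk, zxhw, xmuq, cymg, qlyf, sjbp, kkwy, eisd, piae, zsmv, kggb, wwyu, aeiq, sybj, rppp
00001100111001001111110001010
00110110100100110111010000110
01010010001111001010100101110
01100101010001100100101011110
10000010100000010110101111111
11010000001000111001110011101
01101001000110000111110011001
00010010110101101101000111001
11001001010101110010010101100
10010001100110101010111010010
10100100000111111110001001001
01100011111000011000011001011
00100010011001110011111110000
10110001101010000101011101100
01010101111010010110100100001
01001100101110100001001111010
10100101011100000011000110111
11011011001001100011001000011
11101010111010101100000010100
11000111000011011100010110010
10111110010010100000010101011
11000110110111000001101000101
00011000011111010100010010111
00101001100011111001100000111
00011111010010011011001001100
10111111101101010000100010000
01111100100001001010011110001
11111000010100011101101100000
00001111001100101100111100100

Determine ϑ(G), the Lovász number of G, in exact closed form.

sqrt(29)

Vertex kggb has 14 neighbors: byyi, nbzg, kygd, rvdt, zzif, odjp, ulko, zxhw, xmuq, qlyf, sjbp, piae, wwyu, aeiq.
N(zsmv) = {ciqi, nbzg, zzif, tmix, ulko, kkyp, wvrk, zxhw, xmuq, sjbp, kkwy, aeiq, sybj, rppp}, |N(zsmv)| = 14.
Vertex ttqi has 14 neighbors: drtk, ciqi, kygd, wenr, ulko, kkyp, wvrk, zxhw, xmuq, cymg, qlyf, piae, wwyu, rppp.
deg(kkwy) = 14; N(kkwy) = {drtk, ciqi, byyi, nbzg, kygd, rvdt, odjp, ulko, wvrk, eisd, zsmv, wwyu, sybj, rppp}.
14-regular, N=29; Paley(29): SR with (k,λ,μ)=(14,6,7).
The 3 distinct eigenvalues: [14.0, 2.192582, -3.192582].
With N=29: ϑ(G) = 29·(-(-sqrt(29)/2 - 1/2))/(14−(-sqrt(29)/2 - 1/2)) = sqrt(29).
= 5.38516… (decimal).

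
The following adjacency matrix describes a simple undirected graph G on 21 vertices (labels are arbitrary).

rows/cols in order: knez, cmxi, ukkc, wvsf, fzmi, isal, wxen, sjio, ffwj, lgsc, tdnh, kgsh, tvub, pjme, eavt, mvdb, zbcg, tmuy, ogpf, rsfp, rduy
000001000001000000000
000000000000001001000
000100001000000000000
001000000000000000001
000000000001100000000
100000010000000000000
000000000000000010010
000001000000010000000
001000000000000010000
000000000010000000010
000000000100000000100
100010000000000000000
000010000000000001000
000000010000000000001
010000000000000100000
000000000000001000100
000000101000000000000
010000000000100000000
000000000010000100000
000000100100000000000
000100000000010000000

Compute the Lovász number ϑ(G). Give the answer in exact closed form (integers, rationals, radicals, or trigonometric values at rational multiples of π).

N(tmuy) = {cmxi, tvub}, |N(tmuy)| = 2.
Vertex fzmi has 2 neighbors: kgsh, tvub.
N(knez) = {isal, kgsh}, |N(knez)| = 2.
deg(ogpf) = 2; N(ogpf) = {tdnh, mvdb}.
21-vertex 2-regular graph: a single 21-cycle (edge-transitive).
The 11 distinct eigenvalues: [2.0, 1.911, 1.652, 1.247, 0.731, 0.149, -0.445, -1.0, -1.466, -1.802, -1.978].
Lovász (edge-transitive): ϑ = −21·(-2*cos(pi/21))/((2)−(-2*cos(pi/21))) = 21*cos(pi/21)/(cos(pi/21) + 1).
ϑ(G) ≈ 10.44103253.
Sandwich: α(G)=10 ≤ ϑ(G)=21*cos(pi/21)/(cos(pi/21) + 1) ≤ χ(Ḡ)=11 (both strict).

21*cos(pi/21)/(cos(pi/21) + 1)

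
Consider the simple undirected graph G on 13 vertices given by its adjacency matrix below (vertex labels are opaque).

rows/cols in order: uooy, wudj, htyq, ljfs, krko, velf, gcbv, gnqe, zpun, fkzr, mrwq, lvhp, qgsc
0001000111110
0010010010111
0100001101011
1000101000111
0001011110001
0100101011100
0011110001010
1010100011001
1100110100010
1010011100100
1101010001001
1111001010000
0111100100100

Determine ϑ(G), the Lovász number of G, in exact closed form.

sqrt(13)

Vertex zpun has 6 neighbors: uooy, wudj, krko, velf, gnqe, lvhp.
N(velf) = {wudj, krko, gcbv, zpun, fkzr, mrwq}, |N(velf)| = 6.
N(krko) = {ljfs, velf, gcbv, gnqe, zpun, qgsc}, |N(krko)| = 6.
Vertex mrwq has 6 neighbors: uooy, wudj, ljfs, velf, fkzr, qgsc.
G on 13 vertices is 6-regular; Paley(13): SR with (k,λ,μ)=(6,2,3).
A has 3 distinct eigenvalues ≈ [6.0, 1.3028, -2.3028].
With N=13: ϑ(G) = 13·(-(-sqrt(13)/2 - 1/2))/(6−(-sqrt(13)/2 - 1/2)) = sqrt(13).
Numerically 3.6055513.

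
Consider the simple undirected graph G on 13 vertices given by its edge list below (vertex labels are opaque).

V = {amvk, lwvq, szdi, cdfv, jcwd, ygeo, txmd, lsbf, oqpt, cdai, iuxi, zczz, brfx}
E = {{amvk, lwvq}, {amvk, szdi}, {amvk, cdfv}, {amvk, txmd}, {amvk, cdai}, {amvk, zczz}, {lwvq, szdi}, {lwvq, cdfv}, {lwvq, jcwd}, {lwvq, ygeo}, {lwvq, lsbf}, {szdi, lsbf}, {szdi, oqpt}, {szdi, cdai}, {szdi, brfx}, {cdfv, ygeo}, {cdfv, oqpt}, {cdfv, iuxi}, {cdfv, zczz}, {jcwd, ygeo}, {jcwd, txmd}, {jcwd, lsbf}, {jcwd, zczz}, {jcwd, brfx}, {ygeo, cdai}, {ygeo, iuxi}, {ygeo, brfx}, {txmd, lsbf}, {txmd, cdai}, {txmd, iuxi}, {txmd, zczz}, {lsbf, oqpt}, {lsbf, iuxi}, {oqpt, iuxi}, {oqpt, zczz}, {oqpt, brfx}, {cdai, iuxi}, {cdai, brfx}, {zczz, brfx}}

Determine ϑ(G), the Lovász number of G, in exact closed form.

sqrt(13)

Vertex txmd has 6 neighbors: amvk, jcwd, lsbf, cdai, iuxi, zczz.
deg(cdai) = 6; N(cdai) = {amvk, szdi, ygeo, txmd, iuxi, brfx}.
N(amvk) = {lwvq, szdi, cdfv, txmd, cdai, zczz}, |N(amvk)| = 6.
N(brfx) = {szdi, jcwd, ygeo, oqpt, cdai, zczz}, |N(brfx)| = 6.
Regular of degree 6 on 13 vertices: strongly regular (13,6,2,3).
spec(A) ≈ [6.0, 1.30278, -2.30278] (distinct, 5 d.p.).
λ_max=6, λ_min=-sqrt(13)/2 - 1/2; ϑ = −13·λ_min/(λ_max−λ_min) = sqrt(13).
ϑ(G) ≈ 3.60555.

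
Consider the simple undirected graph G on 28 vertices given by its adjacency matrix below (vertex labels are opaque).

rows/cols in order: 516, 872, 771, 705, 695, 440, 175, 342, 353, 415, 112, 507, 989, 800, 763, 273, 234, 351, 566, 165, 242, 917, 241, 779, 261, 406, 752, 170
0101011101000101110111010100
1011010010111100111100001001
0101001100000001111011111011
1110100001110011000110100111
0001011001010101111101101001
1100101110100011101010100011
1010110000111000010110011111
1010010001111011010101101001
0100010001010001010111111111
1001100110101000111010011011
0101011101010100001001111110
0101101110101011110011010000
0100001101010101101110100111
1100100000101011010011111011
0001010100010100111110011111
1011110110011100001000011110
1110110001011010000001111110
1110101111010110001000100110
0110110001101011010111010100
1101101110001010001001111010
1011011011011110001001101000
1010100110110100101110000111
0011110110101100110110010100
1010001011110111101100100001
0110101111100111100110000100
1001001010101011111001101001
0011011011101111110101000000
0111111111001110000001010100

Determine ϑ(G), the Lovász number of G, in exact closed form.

Vertex 566 has 15 neighbors: 872, 771, 695, 440, 415, 112, 989, 763, 273, 351, 165, 242, 917, 779, 406.
N(242) = {516, 771, 705, 440, 175, 353, 415, 507, 989, 800, 763, 566, 917, 241, 261}, |N(242)| = 15.
N(763) = {705, 440, 342, 507, 800, 234, 351, 566, 165, 242, 779, 261, 406, 752, 170}, |N(763)| = 15.
N(351) = {516, 872, 771, 695, 175, 342, 353, 415, 507, 800, 763, 566, 241, 406, 752}, |N(351)| = 15.
Regular of degree 15 on 28 vertices: Kneser K(8,2) on C(8,2)=28 vertices.
Distinct eigenvalues (to 6 d.p.): [15.0, 1.0, -5.0].
With N=28: ϑ(G) = 28·(-1*(-5))/(15−(-5)) = 7.
Numerically 7.0000000.

7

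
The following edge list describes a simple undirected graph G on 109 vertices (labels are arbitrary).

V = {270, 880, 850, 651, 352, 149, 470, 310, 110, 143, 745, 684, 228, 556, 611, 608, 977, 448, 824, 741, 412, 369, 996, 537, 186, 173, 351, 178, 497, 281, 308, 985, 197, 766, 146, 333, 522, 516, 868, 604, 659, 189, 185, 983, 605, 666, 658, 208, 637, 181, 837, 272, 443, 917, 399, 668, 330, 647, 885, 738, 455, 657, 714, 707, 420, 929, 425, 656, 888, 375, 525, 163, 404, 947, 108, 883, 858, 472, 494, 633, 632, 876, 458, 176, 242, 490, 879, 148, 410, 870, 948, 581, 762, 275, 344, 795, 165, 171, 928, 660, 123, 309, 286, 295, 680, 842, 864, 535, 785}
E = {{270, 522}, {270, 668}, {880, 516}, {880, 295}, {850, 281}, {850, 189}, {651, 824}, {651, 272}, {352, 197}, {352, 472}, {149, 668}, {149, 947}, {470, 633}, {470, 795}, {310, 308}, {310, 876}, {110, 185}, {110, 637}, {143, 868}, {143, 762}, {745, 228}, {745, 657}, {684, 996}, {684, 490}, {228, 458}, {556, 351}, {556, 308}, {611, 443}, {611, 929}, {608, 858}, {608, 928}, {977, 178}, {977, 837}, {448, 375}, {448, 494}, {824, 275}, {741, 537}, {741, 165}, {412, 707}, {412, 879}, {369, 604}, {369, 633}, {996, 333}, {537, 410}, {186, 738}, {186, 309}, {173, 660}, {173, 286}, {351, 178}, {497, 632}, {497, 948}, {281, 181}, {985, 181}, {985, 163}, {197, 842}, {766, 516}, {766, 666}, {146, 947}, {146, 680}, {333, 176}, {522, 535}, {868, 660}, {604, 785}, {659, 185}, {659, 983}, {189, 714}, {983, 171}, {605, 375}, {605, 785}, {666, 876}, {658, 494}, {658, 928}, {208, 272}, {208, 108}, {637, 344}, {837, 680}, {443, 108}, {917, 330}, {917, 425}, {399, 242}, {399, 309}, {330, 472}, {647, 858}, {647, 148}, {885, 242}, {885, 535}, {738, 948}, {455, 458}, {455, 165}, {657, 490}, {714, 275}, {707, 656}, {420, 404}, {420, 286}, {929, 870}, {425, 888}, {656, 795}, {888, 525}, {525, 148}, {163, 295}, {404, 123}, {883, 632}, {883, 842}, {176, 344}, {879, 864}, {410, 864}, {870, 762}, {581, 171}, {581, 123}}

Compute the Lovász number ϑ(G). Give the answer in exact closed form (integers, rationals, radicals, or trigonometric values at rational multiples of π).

N(470) = {633, 795}, |N(470)| = 2.
deg(714) = 2; N(714) = {189, 275}.
Vertex 556 has 2 neighbors: 351, 308.
Vertex 497 has 2 neighbors: 632, 948.
Regular of degree 2 on 109 vertices: a single 109-cycle (edge-transitive).
spec(A) ≈ [2.0, 1.996678, 1.986723, 1.970169, 1.94707, 1.917503, 1.881566, 1.839379, 1.791082, 1.736834, 1.676818, 1.611231, 1.540291, 1.464235, 1.383315, 1.2978, 1.207973, 1.114134, 1.016594, 0.915677, 0.811718, 0.705062, 0.596064, 0.485087, 0.372497, 0.258671, 0.143985, 0.028821, -0.086439, -0.201412, -0.315715, -0.42897, -0.5408, -0.650834, -0.758705, -0.864056, -0.966537, -1.065807, -1.161536, -1.253407, -1.341115, -1.424367, -1.502888, -1.576416, -1.644707, -1.707535, -1.764691, -1.815985, -1.861246, -1.900324, -1.933089, -1.959433, -1.979268, -1.992528, -1.999169] (distinct, 6 d.p.).
ϑ = −N·λ_min/(λ_max−λ_min) = −109·(-2*cos(pi/109))/(2−(-2*cos(pi/109))) = 109*cos(pi/109)/(cos(pi/109) + 1).
≈ 54.4886801 (to 7 d.p.).
Sandwich: α(G)=54 ≤ ϑ(G)=109*cos(pi/109)/(cos(pi/109) + 1) ≤ χ(Ḡ)=55 (both strict).

109*cos(pi/109)/(cos(pi/109) + 1)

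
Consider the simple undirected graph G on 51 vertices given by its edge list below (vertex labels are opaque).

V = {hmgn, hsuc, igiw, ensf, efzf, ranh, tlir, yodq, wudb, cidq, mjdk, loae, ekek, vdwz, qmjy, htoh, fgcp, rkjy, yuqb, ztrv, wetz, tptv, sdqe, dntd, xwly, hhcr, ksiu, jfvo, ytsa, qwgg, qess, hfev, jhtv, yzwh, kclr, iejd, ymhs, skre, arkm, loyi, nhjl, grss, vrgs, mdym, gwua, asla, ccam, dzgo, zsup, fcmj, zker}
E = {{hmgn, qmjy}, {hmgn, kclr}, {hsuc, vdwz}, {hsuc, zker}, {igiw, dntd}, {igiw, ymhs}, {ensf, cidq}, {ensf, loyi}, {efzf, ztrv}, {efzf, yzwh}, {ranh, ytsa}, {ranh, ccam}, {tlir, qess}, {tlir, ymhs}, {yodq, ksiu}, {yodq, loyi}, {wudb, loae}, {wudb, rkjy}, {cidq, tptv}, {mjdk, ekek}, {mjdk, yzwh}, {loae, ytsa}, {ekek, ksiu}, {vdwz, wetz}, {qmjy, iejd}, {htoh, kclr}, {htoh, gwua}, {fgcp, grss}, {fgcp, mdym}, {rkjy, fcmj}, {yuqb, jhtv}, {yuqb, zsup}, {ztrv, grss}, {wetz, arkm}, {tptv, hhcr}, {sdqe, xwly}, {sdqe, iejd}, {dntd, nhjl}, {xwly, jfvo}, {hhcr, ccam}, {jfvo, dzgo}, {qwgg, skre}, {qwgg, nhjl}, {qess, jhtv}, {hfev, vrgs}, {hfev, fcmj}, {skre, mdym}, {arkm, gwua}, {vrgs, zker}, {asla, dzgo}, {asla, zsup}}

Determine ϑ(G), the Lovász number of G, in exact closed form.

N(ymhs) = {igiw, tlir}, |N(ymhs)| = 2.
N(efzf) = {ztrv, yzwh}, |N(efzf)| = 2.
Vertex nhjl has 2 neighbors: dntd, qwgg.
Vertex ksiu has 2 neighbors: yodq, ekek.
Every vertex has degree 2 (N=51); a single 51-cycle (edge-transitive).
A has 26 distinct eigenvalues ≈ [2.0, 1.985, 1.94, 1.865, 1.762, 1.632, 1.478, 1.301, 1.105, 0.891, 0.665, 0.428, 0.185, -0.062, -0.307, -0.547, -0.78, -1.0, -1.205, -1.392, -1.558, -1.7, -1.817, -1.906, -1.966, -1.996].
λ_max=2, λ_min=-2*cos(pi/51); ϑ = −51·λ_min/(λ_max−λ_min) = 51*cos(pi/51)/(cos(pi/51) + 1).
Numerically 25.4757945.
Lovász sandwich 25 ≤ 51*cos(pi/51)/(cos(pi/51) + 1) ≤ 26: both strict.

51*cos(pi/51)/(cos(pi/51) + 1)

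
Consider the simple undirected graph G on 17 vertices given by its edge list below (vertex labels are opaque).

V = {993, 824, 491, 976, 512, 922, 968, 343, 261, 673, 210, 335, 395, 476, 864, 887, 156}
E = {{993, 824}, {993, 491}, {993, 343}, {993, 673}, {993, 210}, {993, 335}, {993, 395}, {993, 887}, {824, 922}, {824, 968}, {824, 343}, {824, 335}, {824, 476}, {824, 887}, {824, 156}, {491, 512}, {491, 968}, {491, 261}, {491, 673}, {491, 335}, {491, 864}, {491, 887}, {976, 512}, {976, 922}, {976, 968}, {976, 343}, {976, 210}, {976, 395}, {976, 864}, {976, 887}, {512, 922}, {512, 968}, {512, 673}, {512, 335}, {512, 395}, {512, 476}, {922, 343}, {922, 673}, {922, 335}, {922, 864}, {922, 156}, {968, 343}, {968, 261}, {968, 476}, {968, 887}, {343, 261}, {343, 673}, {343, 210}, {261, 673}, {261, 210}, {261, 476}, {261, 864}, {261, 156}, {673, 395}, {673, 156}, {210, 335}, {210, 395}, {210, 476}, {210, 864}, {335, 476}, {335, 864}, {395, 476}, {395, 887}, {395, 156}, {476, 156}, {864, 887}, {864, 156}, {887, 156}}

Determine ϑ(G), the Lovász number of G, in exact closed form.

sqrt(17)

Vertex 343 has 8 neighbors: 993, 824, 976, 922, 968, 261, 673, 210.
deg(156) = 8; N(156) = {824, 922, 261, 673, 395, 476, 864, 887}.
Vertex 210 has 8 neighbors: 993, 976, 343, 261, 335, 395, 476, 864.
N(335) = {993, 824, 491, 512, 922, 210, 476, 864}, |N(335)| = 8.
G on 17 vertices is 8-regular; strongly regular (17,8,3,4).
The 3 distinct eigenvalues: [8.0, 1.561553, -2.561553].
Lovász: ϑ = −17(-sqrt(17)/2 - 1/2)/(8+-(-sqrt(17)/2 - 1/2)) = sqrt(17).
≈ 4.1231056 (to 7 d.p.).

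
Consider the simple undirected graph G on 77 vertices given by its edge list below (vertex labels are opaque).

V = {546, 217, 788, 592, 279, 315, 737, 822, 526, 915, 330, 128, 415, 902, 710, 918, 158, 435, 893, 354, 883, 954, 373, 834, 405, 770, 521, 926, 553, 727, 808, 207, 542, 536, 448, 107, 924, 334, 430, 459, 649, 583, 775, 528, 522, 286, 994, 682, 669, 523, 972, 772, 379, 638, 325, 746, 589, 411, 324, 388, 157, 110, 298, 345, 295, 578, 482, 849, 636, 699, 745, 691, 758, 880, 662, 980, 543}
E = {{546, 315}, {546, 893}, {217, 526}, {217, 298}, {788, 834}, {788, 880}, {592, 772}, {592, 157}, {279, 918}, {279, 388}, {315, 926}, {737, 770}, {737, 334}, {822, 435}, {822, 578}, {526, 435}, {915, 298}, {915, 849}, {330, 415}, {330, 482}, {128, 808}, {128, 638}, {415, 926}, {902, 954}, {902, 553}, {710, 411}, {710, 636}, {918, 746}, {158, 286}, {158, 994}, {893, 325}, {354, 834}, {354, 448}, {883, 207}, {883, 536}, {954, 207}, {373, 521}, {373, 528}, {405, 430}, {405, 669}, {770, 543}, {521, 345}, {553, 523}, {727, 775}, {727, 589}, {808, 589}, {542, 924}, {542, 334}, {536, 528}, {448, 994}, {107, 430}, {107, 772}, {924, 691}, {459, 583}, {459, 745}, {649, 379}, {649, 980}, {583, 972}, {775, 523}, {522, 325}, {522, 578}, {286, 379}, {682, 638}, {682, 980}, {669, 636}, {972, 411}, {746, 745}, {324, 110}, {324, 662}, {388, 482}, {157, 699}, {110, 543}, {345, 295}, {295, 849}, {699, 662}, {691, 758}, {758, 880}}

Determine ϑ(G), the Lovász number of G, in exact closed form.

77*cos(pi/77)/(cos(pi/77) + 1)

N(324) = {110, 662}, |N(324)| = 2.
N(954) = {902, 207}, |N(954)| = 2.
N(682) = {638, 980}, |N(682)| = 2.
N(528) = {373, 536}, |N(528)| = 2.
G on 77 vertices is 2-regular; a single 77-cycle (edge-transitive).
Distinct eigenvalues (to 5 d.p.): [2.0, 1.99335, 1.97342, 1.94037, 1.89441, 1.83583, 1.76504, 1.68251, 1.58877, 1.48447, 1.37028, 1.24698, 1.11538, 0.97635, 0.83083, 0.67978, 0.5242, 0.36514, 0.20365, 0.0408, -0.12232, -0.28463, -0.44504, -0.60249, -0.75593, -0.90434, -1.04674, -1.18216, -1.30972, -1.42856, -1.5379, -1.637, -1.72521, -1.80194, -1.86667, -1.91899, -1.95853, -1.98504, -1.99834].
Lovász: ϑ = −77(-2*cos(pi/77))/(2+-(-1)*2*cos(pi/77)) = 77*cos(pi/77)/(cos(pi/77) + 1).
≈ 38.483973 (to 6 d.p.).
38 ≤ 77*cos(pi/77)/(cos(pi/77) + 1) ≤ 39: both strict.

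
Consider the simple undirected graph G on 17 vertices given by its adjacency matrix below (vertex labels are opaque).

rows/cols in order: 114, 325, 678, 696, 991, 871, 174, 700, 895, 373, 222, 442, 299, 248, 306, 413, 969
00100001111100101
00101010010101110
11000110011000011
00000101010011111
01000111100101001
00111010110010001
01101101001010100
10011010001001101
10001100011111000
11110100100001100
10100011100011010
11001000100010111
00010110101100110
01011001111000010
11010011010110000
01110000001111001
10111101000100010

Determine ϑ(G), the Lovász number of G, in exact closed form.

Vertex 700 has 8 neighbors: 114, 696, 991, 174, 222, 248, 306, 969.
N(325) = {678, 991, 174, 373, 442, 248, 306, 413}, |N(325)| = 8.
N(442) = {114, 325, 991, 895, 299, 306, 413, 969}, |N(442)| = 8.
deg(871) = 8; N(871) = {678, 696, 991, 174, 895, 373, 299, 969}.
17-vertex 8-regular graph: SR(17,8,3,4) — a Paley graph.
The 3 distinct eigenvalues: [8.0, 1.561553, -2.561553].
λ_max=8, λ_min=-sqrt(17)/2 - 1/2; ϑ = −17·λ_min/(λ_max−λ_min) = sqrt(17).
≈ 4.12311 (to 5 d.p.).

sqrt(17)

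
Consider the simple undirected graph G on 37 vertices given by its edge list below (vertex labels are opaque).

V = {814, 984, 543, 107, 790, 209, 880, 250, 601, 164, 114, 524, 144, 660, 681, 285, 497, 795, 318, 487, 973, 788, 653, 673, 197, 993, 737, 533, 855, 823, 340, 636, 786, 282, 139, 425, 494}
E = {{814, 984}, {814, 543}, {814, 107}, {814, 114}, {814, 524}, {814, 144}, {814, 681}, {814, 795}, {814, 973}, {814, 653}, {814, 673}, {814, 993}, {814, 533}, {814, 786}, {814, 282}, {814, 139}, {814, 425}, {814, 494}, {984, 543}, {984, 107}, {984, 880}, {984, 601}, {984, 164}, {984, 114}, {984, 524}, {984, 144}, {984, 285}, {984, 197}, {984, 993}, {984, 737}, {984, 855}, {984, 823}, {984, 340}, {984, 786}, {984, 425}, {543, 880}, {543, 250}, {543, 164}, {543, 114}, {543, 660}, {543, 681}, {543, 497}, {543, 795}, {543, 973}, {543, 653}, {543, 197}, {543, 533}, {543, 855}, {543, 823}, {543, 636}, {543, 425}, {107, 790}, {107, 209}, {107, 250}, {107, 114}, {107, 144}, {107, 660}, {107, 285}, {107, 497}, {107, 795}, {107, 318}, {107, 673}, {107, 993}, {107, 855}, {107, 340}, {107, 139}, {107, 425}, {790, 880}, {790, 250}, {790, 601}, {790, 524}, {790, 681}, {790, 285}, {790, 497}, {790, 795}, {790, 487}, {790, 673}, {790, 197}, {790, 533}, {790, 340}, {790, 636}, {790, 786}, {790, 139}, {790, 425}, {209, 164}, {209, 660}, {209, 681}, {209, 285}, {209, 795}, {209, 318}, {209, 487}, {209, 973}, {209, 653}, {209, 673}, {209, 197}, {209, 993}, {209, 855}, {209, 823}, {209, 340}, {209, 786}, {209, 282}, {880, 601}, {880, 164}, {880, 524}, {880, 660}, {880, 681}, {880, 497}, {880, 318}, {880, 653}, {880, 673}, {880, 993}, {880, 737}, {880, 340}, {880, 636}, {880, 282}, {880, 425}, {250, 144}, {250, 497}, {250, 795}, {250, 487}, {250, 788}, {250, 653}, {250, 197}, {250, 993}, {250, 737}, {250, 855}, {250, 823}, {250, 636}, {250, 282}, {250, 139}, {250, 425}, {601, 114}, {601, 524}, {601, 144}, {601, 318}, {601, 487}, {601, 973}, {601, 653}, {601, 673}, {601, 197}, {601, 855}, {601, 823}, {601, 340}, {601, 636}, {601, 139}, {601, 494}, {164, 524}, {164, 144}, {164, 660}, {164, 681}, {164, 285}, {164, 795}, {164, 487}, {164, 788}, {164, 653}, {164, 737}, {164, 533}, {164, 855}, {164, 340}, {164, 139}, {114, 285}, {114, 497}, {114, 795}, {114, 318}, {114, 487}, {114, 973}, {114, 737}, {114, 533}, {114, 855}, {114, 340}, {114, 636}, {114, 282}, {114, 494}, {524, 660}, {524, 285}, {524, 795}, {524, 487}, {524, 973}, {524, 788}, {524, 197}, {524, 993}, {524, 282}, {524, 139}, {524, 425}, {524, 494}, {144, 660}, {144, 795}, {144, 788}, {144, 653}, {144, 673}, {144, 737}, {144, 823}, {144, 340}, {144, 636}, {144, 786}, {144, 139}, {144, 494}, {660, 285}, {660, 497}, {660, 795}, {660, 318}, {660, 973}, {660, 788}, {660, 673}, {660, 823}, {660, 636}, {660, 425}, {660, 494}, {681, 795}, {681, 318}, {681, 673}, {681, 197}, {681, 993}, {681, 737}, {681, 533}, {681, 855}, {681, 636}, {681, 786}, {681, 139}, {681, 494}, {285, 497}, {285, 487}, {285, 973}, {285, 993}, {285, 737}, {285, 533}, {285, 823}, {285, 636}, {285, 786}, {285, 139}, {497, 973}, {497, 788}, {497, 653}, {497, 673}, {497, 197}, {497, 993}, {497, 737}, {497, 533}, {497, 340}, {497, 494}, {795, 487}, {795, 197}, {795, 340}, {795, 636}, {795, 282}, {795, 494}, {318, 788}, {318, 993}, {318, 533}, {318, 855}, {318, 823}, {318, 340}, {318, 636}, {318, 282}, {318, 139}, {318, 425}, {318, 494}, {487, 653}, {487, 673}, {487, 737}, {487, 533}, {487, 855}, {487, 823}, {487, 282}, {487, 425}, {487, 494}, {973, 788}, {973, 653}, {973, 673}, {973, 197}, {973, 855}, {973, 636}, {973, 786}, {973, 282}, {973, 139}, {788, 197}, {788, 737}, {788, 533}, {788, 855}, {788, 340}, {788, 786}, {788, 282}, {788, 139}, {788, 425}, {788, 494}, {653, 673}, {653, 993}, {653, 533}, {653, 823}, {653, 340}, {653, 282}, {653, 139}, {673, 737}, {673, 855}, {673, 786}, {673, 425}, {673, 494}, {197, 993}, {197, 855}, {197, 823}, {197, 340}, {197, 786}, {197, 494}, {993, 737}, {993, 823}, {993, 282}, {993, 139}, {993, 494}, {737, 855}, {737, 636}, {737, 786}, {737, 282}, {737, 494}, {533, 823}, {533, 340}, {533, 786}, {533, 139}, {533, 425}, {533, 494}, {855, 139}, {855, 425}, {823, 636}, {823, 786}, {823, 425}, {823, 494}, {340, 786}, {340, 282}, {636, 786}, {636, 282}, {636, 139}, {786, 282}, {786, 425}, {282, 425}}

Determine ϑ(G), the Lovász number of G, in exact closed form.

sqrt(37)

Vertex 855 has 18 neighbors: 984, 543, 107, 209, 250, 601, 164, 114, 681, 318, 487, 973, 788, 673, 197, 737, 139, 425.
N(139) = {814, 107, 790, 250, 601, 164, 524, 144, 681, 285, 318, 973, 788, 653, 993, 533, 855, 636}, |N(139)| = 18.
deg(880) = 18; N(880) = {984, 543, 790, 601, 164, 524, 660, 681, 497, 318, 653, 673, 993, 737, 340, 636, 282, 425}.
Vertex 788 has 18 neighbors: 250, 164, 524, 144, 660, 497, 318, 973, 197, 737, 533, 855, 340, 786, 282, 139, 425, 494.
G on 37 vertices is 18-regular; SR(37,18,8,9) — a Paley graph.
A has 3 distinct eigenvalues ≈ [18.0, 2.5414, -3.5414].
Lovász (edge-transitive): ϑ = −37·(-sqrt(37)/2 - 1/2)/((18)−(-sqrt(37)/2 - 1/2)) = sqrt(37).
= 6.0828… (decimal).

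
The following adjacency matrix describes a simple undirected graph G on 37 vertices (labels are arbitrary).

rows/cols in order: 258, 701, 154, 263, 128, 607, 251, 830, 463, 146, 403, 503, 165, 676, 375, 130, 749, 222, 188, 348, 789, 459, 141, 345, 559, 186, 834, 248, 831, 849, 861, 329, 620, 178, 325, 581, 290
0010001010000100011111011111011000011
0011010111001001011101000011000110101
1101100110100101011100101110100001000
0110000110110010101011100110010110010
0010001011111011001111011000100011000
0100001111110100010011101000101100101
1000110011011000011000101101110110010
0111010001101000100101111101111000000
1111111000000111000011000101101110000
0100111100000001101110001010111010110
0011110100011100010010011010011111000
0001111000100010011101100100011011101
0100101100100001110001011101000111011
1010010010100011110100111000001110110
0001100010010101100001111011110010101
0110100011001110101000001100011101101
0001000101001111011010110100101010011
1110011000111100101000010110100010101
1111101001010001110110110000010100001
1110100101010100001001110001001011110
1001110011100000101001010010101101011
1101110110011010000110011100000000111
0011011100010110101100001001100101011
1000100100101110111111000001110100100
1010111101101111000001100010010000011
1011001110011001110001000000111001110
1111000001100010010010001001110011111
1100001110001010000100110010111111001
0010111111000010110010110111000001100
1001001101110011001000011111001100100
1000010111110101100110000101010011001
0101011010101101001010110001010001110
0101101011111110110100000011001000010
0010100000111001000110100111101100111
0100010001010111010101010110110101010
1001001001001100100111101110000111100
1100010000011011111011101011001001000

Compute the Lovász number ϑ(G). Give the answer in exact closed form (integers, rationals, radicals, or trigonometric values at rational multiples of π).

sqrt(37)

deg(503) = 18; N(503) = {263, 128, 607, 251, 403, 375, 222, 188, 348, 459, 141, 186, 849, 861, 620, 178, 325, 290}.
N(403) = {154, 263, 128, 607, 830, 503, 165, 676, 222, 789, 345, 559, 834, 849, 861, 329, 620, 178}, |N(403)| = 18.
N(831) = {154, 128, 607, 251, 830, 463, 146, 375, 749, 222, 789, 141, 345, 186, 834, 248, 178, 325}, |N(831)| = 18.
Vertex 348 has 18 neighbors: 258, 701, 154, 128, 830, 146, 503, 676, 188, 459, 141, 345, 248, 861, 620, 178, 325, 581.
18-regular, N=37; Paley(37): SR with (k,λ,μ)=(18,8,9).
The 3 distinct eigenvalues: [18.0, 2.54138, -3.54138].
−37·(-sqrt(37)/2 - 1/2) / ((18)−(-sqrt(37)/2 - 1/2)) = sqrt(37) = ϑ(G).
≈ 6.08276253 (to 8 d.p.).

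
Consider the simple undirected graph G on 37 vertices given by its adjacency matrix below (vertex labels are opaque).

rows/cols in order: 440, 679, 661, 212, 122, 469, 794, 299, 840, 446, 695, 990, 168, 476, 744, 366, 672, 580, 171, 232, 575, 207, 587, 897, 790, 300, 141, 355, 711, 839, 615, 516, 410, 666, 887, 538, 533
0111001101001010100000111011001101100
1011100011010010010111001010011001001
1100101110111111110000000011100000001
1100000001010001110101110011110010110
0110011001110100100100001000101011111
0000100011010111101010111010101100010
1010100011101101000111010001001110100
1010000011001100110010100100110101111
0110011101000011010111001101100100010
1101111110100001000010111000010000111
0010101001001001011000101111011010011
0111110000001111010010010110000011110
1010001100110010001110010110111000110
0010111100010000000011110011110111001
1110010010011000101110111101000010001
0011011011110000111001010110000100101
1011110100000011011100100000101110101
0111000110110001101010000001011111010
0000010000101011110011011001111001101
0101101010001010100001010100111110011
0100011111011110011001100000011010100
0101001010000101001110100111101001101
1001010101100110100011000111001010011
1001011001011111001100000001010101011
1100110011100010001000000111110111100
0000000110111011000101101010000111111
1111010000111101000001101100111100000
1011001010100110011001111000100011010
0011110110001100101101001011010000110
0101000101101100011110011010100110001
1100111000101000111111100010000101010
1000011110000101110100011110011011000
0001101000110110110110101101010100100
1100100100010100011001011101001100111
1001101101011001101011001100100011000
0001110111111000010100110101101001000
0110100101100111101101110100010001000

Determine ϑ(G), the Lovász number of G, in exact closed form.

sqrt(37)

N(744) = {440, 679, 661, 469, 840, 990, 168, 672, 171, 232, 575, 587, 897, 790, 300, 355, 410, 533}, |N(744)| = 18.
N(476) = {661, 122, 469, 794, 299, 990, 575, 207, 587, 897, 141, 355, 711, 839, 516, 410, 666, 533}, |N(476)| = 18.
deg(887) = 18; N(887) = {440, 212, 122, 794, 299, 446, 990, 168, 366, 672, 171, 575, 207, 790, 300, 711, 410, 666}.
N(212) = {440, 679, 446, 990, 366, 672, 580, 232, 207, 587, 897, 141, 355, 711, 839, 410, 887, 538}, |N(212)| = 18.
18-regular, N=37; SR(37,18,8,9) — a Paley graph.
Distinct eigenvalues (to 3 d.p.): [18.0, 2.541, -3.541].
Lovász: ϑ = −37(-sqrt(37)/2 - 1/2)/(18+-(-sqrt(37)/2 - 1/2)) = sqrt(37).
= 6.0827625… (decimal).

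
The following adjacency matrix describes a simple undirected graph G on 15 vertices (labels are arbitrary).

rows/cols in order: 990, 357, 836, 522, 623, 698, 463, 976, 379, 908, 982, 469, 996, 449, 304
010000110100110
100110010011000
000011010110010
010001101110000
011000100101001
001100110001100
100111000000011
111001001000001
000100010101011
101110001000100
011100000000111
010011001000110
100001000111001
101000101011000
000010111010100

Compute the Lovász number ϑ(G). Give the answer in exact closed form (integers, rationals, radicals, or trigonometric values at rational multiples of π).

5

N(982) = {357, 836, 522, 996, 449, 304}, |N(982)| = 6.
N(976) = {990, 357, 836, 698, 379, 304}, |N(976)| = 6.
deg(623) = 6; N(623) = {357, 836, 463, 908, 469, 304}.
deg(996) = 6; N(996) = {990, 698, 908, 982, 469, 304}.
deg(v) = 6 for all v (|V|=15); Kneser-type, 2-subsets of [6].
Distinct eigenvalues (to 3 d.p.): [6.0, 1.0, -3.0].
Lovász (edge-transitive): ϑ = −15·(-3)/((6)−(-3)) = 5.
Numerically 5.00000000.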